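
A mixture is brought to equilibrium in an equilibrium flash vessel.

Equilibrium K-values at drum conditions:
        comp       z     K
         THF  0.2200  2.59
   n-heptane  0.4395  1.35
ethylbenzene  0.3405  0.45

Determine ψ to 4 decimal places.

ψ = 0.6639

Rachford–Rice: g(ψ) = Σ zᵢ(Kᵢ−1)/(1+ψ(Kᵢ−1)) = 0.
Check two-phase: ΣzᵢKᵢ = 1.3163 > 1 and Σzᵢ/Kᵢ = 1.1672 > 1, so g(0) = 0.3163 > 0 and g(1) = -0.1672 < 0.
Newton iteration, ψ⁰ = 0.62:
  ψ = 0.6200: g = 0.01837, g' = -0.4146 → ψ = 0.6643
  ψ = 0.6643: g = -0.00017, g' = -0.4227 → ψ = 0.6639
Converged at ψ = 0.6639.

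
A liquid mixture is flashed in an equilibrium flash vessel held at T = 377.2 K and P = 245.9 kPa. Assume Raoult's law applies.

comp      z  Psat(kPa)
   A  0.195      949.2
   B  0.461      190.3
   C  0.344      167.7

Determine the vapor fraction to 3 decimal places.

ψ = 0.450

Raoult's law: Kᵢ = Pᵢˢᵃᵗ/P = Pᵢˢᵃᵗ/245.9.
  K_A = 949.2/245.9 = 3.86011, K_B = 190.3/245.9 = 0.77389, K_C = 167.7/245.9 = 0.68198
Material balance + equilibrium reduce to Σ zᵢ(Kᵢ−1)/(1+ψ(Kᵢ−1)) = 0.
Feasibility: ΣzᵢKᵢ = 1.344, Σzᵢ/Kᵢ = 1.151 — both > 1, two phases present.
Newton–Raphson from ψ = 0.5:
  ψ = 0.500: g = -0.0181, g' = -0.349 → ψ = 0.448
  ψ = 0.448: g = 0.0008, g' = -0.383 → ψ = 0.450
Converged at ψ = 0.450.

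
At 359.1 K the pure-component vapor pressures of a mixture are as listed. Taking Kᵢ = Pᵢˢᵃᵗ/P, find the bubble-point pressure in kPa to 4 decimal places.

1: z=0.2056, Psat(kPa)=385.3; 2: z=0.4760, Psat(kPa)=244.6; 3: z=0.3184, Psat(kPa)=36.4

At the bubble point ψ → 0, so ΣzᵢKᵢ = 1 with Kᵢ = Pᵢˢᵃᵗ/P ⇒ P = ΣzᵢPᵢˢᵃᵗ.
P = 0.2056·385.3 + 0.4760·244.6 + 0.3184·36.4 = 207.2370 kPa

Pbub = 207.2370 kPa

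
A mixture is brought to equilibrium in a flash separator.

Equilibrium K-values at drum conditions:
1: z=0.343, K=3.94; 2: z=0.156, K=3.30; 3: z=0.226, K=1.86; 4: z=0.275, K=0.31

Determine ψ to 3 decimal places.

Let ψ = V/F and solve Σ zᵢ(Kᵢ−1)/(1+ψ(Kᵢ−1)) = 0.
Feasibility: ΣzᵢKᵢ = 2.372, Σzᵢ/Kᵢ = 1.143 — both > 1, two phases present.
Newton iteration, ψ⁰ = 0.59:
  ψ = 0.590: g = 0.3299, g' = -0.991 → ψ = 0.923
  ψ = 0.923: g = -0.0276, g' = -1.344 → ψ = 0.902
Converged at ψ = 0.902.

ψ = 0.902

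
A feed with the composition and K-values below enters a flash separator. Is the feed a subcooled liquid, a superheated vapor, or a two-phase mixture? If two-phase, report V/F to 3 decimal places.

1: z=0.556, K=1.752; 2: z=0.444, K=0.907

superheated vapor

ΣzᵢKᵢ = 1.377; Σzᵢ/Kᵢ = 0.807.
Since Σzᵢ/Kᵢ < 1 the mixture is above its dew point — single vapor phase.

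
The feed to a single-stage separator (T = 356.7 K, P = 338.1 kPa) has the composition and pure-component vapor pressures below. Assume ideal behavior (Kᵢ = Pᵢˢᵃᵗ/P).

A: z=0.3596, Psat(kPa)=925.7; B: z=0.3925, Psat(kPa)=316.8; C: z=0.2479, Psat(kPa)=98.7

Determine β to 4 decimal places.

β = 0.5604

Raoult's law: Kᵢ = Pᵢˢᵃᵗ/P = Pᵢˢᵃᵗ/338.1.
  K_A = 925.7/338.1 = 2.737947, K_B = 316.8/338.1 = 0.937001, K_C = 98.7/338.1 = 0.291925
Rachford–Rice: g(β) = Σ zᵢ(Kᵢ−1)/(1+β(Kᵢ−1)) = 0.
Feasibility: ΣzᵢKᵢ = 1.4247, Σzᵢ/Kᵢ = 1.3994 — both > 1, two phases present.
Newton–Raphson from β = 0.42:
  β = 0.4200: g = 0.08604, g' = -0.6164 → β = 0.5596
  β = 0.5596: g = 0.00048, g' = -0.6218 → β = 0.5604
Converged at β = 0.5604.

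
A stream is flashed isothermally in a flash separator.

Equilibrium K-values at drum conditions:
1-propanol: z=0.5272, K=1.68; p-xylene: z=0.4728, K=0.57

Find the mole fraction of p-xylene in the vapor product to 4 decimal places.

y_p-xylene = 0.3492

Let ψ = V/F and solve Σ zᵢ(Kᵢ−1)/(1+ψ(Kᵢ−1)) = 0.
Feasibility: ΣzᵢKᵢ = 1.1552, Σzᵢ/Kᵢ = 1.1433 — both > 1, two phases present.
Binary case is linear: z₁(K₁−1)(1+ψ(K₂−1)) + z₂(K₂−1)(1+ψ(K₁−1)) = 0
⇒ ψ = [z₁(K₁−1)+z₂(K₂−1)] / [−(K₁−1)(K₂−1)] = 0.15519/0.29240 = 0.5308
Compositions from xᵢ = zᵢ/(1+ψ(Kᵢ−1)), yᵢ = Kᵢxᵢ:
  1-propanol: x = 0.3874, y = 0.6508
  p-xylene: x = 0.6126, y = 0.3492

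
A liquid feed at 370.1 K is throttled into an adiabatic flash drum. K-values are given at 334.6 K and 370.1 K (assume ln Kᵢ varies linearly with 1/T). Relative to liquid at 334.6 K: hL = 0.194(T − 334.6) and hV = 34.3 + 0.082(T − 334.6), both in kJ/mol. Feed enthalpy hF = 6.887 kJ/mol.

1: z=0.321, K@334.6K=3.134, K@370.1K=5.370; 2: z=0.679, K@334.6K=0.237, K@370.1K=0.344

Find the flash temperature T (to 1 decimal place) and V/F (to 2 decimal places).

T = 341.8 K, V/F = 0.16

Adiabatic flash: solve Rachford–Rice at each trial T, then check hF = ψ·hV(T) + (1−ψ)·hL(T).
  T = 334.6 K: K = (3.134, 0.237), RR gives ψ = 0.103, H_out = 3.517 kJ/mol
  T = 370.1 K: K = (5.370, 0.344), RR gives ψ = 0.334, H_out = 17.014 kJ/mol
  T = 352.4 K: K = (4.162, 0.288), RR gives ψ = 0.236, H_out = 11.088 kJ/mol
  T = 343.5 K: K = (3.625, 0.262), RR gives ψ = 0.176, H_out = 7.599 kJ/mol
  T = 339.1 K: K = (3.376, 0.250), RR gives ψ = 0.142, H_out = 5.672 kJ/mol
  T = 341.3 K: K = (3.499, 0.256), RR gives ψ = 0.160, H_out = 6.655 kJ/mol
Linear interpolation between T = 341.3 (H_out = 6.655) and T = 343.5 (H_out = 7.599) on hF = 6.887 gives T ≈ 341.8 K, at which ψ = 0.16.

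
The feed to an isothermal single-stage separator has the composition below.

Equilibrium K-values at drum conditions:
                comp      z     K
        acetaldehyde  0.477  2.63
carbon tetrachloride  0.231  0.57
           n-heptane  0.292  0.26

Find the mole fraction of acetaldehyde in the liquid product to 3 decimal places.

Let ψ = V/F and solve Σ zᵢ(Kᵢ−1)/(1+ψ(Kᵢ−1)) = 0.
Check two-phase: ΣzᵢKᵢ = 1.462 > 1 and Σzᵢ/Kᵢ = 1.710 > 1, so g(0) = 0.462 > 0 and g(1) = -0.710 < 0.
Newton–Raphson from ψ = 0.5:
  ψ = 0.500: g = -0.0411, g' = -0.857 → ψ = 0.452
Converged at ψ = 0.452.
Compositions from xᵢ = zᵢ/(1+ψ(Kᵢ−1)), yᵢ = Kᵢxᵢ:
  acetaldehyde: x = 0.275, y = 0.723
  carbon tetrachloride: x = 0.287, y = 0.163
  n-heptane: x = 0.439, y = 0.114

x_acetaldehyde = 0.275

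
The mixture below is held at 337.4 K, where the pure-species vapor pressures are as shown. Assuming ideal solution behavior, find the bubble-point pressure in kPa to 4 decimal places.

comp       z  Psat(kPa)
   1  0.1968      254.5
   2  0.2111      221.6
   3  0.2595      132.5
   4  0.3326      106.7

Pbub = 166.7375 kPa

At the bubble point ψ → 0, so ΣzᵢKᵢ = 1 with Kᵢ = Pᵢˢᵃᵗ/P ⇒ P = ΣzᵢPᵢˢᵃᵗ.
P = 0.1968·254.5 + 0.2111·221.6 + 0.2595·132.5 + 0.3326·106.7 = 166.7375 kPa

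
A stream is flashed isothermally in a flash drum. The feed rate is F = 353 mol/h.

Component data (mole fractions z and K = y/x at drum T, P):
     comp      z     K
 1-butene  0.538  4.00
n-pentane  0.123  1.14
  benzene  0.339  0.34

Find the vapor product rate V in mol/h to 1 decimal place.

Newton iteration, β⁰ = 0.5:
  β = 0.500: g = 0.3278, g' = -1.106 → β = 0.796
  β = 0.796: g = 0.0201, g' = -1.080 → β = 0.815
Converged at β = 0.815.
Then V = β·F = 0.8148·353 = 287.6 mol/h and L = F − V = 65.4 mol/h.

V = 287.6 mol/h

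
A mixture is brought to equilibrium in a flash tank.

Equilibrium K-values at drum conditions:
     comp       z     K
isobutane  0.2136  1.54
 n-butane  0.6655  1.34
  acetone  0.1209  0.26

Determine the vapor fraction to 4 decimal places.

Newton iteration, ψ⁰ = 0.5:
  ψ = 0.5000: g = 0.14221, g' = -0.2616 → ψ = 1.0000
  ψ = 1.0000: g = -0.10034, g' = -1.0485 → ψ = 0.9043
  ψ = 0.9043: g = -0.01988, g' = -0.6780 → ψ = 0.8750
  ψ = 0.8750: g = -0.00107, g' = -0.6072 → ψ = 0.8732
Converged at ψ = 0.8732.

ψ = 0.8732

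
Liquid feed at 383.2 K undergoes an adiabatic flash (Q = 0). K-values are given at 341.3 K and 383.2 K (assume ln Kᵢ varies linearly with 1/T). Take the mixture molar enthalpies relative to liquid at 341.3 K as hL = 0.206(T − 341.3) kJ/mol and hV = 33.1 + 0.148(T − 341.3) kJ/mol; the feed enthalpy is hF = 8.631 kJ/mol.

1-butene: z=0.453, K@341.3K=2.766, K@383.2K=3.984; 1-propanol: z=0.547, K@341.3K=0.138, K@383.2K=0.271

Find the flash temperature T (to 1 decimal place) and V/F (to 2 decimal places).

T = 345.1 K, V/F = 0.24

Adiabatic flash: solve Rachford–Rice at each trial T, then check hF = ψ·hV(T) + (1−ψ)·hL(T).
  T = 341.3 K: K = (2.766, 0.138), RR gives ψ = 0.216, H_out = 7.142 kJ/mol
  T = 383.2 K: K = (3.984, 0.271), RR gives ψ = 0.438, H_out = 22.067 kJ/mol
  T = 362.2 K: K = (3.353, 0.197), RR gives ψ = 0.332, H_out = 14.883 kJ/mol
  T = 351.8 K: K = (3.056, 0.166), RR gives ψ = 0.277, H_out = 11.164 kJ/mol
  T = 346.6 K: K = (2.911, 0.152), RR gives ψ = 0.248, H_out = 9.215 kJ/mol
  T = 344.0 K: K = (2.839, 0.145), RR gives ψ = 0.232, H_out = 8.211 kJ/mol
  T = 345.3 K: K = (2.875, 0.148), RR gives ψ = 0.240, H_out = 8.716 kJ/mol
Linear interpolation between T = 344.0 (H_out = 8.211) and T = 345.3 (H_out = 8.716) on hF = 8.631 gives T ≈ 345.1 K, at which ψ = 0.24.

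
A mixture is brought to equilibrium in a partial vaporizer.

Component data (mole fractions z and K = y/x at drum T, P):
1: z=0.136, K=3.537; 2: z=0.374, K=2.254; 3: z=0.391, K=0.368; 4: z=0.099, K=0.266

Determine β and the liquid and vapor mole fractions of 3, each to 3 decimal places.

Rachford–Rice: g(β) = Σ zᵢ(Kᵢ−1)/(1+β(Kᵢ−1)) = 0.
Feasibility: ΣzᵢKᵢ = 1.494, Σzᵢ/Kᵢ = 1.639 — both > 1, two phases present.
Newton iteration, β⁰ = 0.5:
  β = 0.500: g = -0.0357, g' = -0.859 → β = 0.458
Converged at β = 0.458.
Compositions from xᵢ = zᵢ/(1+β(Kᵢ−1)), yᵢ = Kᵢxᵢ:
  1: x = 0.063, y = 0.222
  2: x = 0.238, y = 0.535
  3: x = 0.550, y = 0.203
  4: x = 0.149, y = 0.040

β = 0.458, x_3 = 0.550, y_3 = 0.203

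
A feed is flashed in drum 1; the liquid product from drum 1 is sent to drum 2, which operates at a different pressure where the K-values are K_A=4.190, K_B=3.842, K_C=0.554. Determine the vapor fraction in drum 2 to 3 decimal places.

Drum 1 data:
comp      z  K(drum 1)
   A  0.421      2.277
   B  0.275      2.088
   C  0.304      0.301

V/F (drum 2) = 0.618

Drum 1:
Iterate (Newton) starting at ψ₁ = 0.44:
  ψ₁ = 0.440: g = 0.2397, g' = -0.740 → ψ₁ = 0.764
  ψ₁ = 0.764: g = -0.0204, g' = -0.957 → ψ₁ = 0.743
  ψ₁ = 0.743: g = -0.0004, g' = -0.923 → ψ₁ = 0.742
Converged at ψ₁ = 0.742.
Drum-1 compositions:
  A: x = 0.216, y = 0.492
  B: x = 0.152, y = 0.318
  C: x = 0.632, y = 0.190
Drum-2 feed = drum-1 liquid: z₂ = (0.2161, 0.1521, 0.6317).
Drum 2:
Material balance + equilibrium reduce to Σ zᵢ(Kᵢ−1)/(1+ψ₂(Kᵢ−1)) = 0.
g(0) = ΣzᵢKᵢ − 1 = 0.840 and g(1) = 1 − Σzᵢ/Kᵢ = -0.231, so a root lies in (0, 1).
Newton–Raphson from ψ₂ = 0.67:
  ψ₂ = 0.670: g = -0.0331, g' = -0.625 → ψ₂ = 0.617
  ψ₂ = 0.617: g = 0.0007, g' = -0.651 → ψ₂ = 0.618
Converged at ψ₂ = 0.618.
  A: x = 0.073, y = 0.305
  B: x = 0.055, y = 0.212
  C: x = 0.872, y = 0.483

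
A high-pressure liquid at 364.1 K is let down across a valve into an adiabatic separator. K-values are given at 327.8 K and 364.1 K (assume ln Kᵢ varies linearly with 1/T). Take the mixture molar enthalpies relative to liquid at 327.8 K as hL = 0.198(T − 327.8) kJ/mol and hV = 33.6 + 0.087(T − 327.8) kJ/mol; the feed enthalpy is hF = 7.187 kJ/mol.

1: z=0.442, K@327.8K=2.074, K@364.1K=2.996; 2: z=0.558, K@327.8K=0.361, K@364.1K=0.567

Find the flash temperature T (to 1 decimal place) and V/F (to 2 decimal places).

Adiabatic flash: solve Rachford–Rice at each trial T, then check hF = ψ·hV(T) + (1−ψ)·hL(T).
  T = 327.8 K: K = (2.074, 0.361), RR gives ψ = 0.172, H_out = 5.784 kJ/mol
  T = 364.1 K: K = (2.996, 0.567), RR gives ψ = 0.741, H_out = 29.106 kJ/mol
  T = 346.0 K: K = (2.518, 0.458), RR gives ψ = 0.448, H_out = 17.754 kJ/mol
  T = 336.9 K: K = (2.291, 0.408), RR gives ψ = 0.314, H_out = 12.050 kJ/mol
  T = 332.4 K: K = (2.183, 0.384), RR gives ψ = 0.246, H_out = 9.054 kJ/mol
  T = 330.1 K: K = (2.128, 0.373), RR gives ψ = 0.210, H_out = 7.451 kJ/mol
Linear interpolation between T = 327.8 (H_out = 5.784) and T = 330.1 (H_out = 7.451) on hF = 7.187 gives T ≈ 329.7 K, at which ψ = 0.20.

T = 329.7 K, V/F = 0.20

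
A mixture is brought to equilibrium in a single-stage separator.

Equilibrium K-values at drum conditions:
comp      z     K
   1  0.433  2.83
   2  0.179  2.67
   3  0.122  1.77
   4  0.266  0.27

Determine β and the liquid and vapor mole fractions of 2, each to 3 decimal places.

Iterate (Newton) starting at β = 0.5:
  β = 0.500: g = 0.3387, g' = -0.933 → β = 0.863
  β = 0.863: g = -0.0388, g' = -1.363 → β = 0.835
  β = 0.835: g = -0.0014, g' = -1.269 → β = 0.834
Converged at β = 0.834.
Compositions from xᵢ = zᵢ/(1+β(Kᵢ−1)), yᵢ = Kᵢxᵢ:
  1: x = 0.171, y = 0.485
  2: x = 0.075, y = 0.200
  3: x = 0.074, y = 0.132
  4: x = 0.679, y = 0.183

β = 0.834, x_2 = 0.075, y_2 = 0.200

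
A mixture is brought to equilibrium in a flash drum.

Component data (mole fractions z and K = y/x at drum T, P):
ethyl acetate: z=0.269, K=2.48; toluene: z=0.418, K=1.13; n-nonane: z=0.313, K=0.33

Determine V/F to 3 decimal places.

V/F = 0.430

Rachford–Rice: g(V/F) = Σ zᵢ(Kᵢ−1)/(1+V/F(Kᵢ−1)) = 0.
g(0) = ΣzᵢKᵢ − 1 = 0.243 and g(1) = 1 − Σzᵢ/Kᵢ = -0.427, so a root lies in (0, 1).
Newton iteration, V/F⁰ = 0.67:
  V/F = 0.670: g = -0.1306, g' = -0.617 → V/F = 0.458
  V/F = 0.458: g = -0.0141, g' = -0.508 → V/F = 0.430
Converged at V/F = 0.430.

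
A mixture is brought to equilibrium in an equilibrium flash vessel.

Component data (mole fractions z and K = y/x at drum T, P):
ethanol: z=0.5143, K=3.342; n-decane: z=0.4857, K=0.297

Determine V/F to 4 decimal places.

Rachford–Rice: g(V/F) = Σ zᵢ(Kᵢ−1)/(1+V/F(Kᵢ−1)) = 0.
Check two-phase: ΣzᵢKᵢ = 1.8630 > 1 and Σzᵢ/Kᵢ = 1.7892 > 1, so g(0) = 0.8630 > 0 and g(1) = -0.7892 < 0.
Binary case is linear: z₁(K₁−1)(1+V/F(K₂−1)) + z₂(K₂−1)(1+V/F(K₁−1)) = 0
⇒ V/F = [z₁(K₁−1)+z₂(K₂−1)] / [−(K₁−1)(K₂−1)] = 0.86304/1.64643 = 0.5242

V/F = 0.5242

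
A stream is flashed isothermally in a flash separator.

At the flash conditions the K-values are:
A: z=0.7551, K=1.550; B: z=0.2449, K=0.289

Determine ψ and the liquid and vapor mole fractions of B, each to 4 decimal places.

ψ = 0.6168, x_B = 0.4362, y_B = 0.1261

Rachford–Rice: g(ψ) = Σ zᵢ(Kᵢ−1)/(1+ψ(Kᵢ−1)) = 0.
Check two-phase: ΣzᵢKᵢ = 1.2412 > 1 and Σzᵢ/Kᵢ = 1.3346 > 1, so g(0) = 0.2412 > 0 and g(1) = -0.3346 < 0.
Binary case is linear: z₁(K₁−1)(1+ψ(K₂−1)) + z₂(K₂−1)(1+ψ(K₁−1)) = 0
⇒ ψ = [z₁(K₁−1)+z₂(K₂−1)] / [−(K₁−1)(K₂−1)] = 0.24118/0.39105 = 0.6168
Compositions from xᵢ = zᵢ/(1+ψ(Kᵢ−1)), yᵢ = Kᵢxᵢ:
  A: x = 0.5638, y = 0.8739
  B: x = 0.4362, y = 0.1261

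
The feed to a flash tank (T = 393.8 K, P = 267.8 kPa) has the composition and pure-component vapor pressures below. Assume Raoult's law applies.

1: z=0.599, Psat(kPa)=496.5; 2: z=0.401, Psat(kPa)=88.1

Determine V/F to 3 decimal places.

Raoult's law: Kᵢ = Pᵢˢᵃᵗ/P = Pᵢˢᵃᵗ/267.8.
  K_1 = 496.5/267.8 = 1.85400, K_2 = 88.1/267.8 = 0.32898
Rachford–Rice: g(V/F) = Σ zᵢ(Kᵢ−1)/(1+V/F(Kᵢ−1)) = 0.
Feasibility: ΣzᵢKᵢ = 1.242, Σzᵢ/Kᵢ = 1.542 — both > 1, two phases present.
Binary case is linear: z₁(K₁−1)(1+V/F(K₂−1)) + z₂(K₂−1)(1+V/F(K₁−1)) = 0
⇒ V/F = [z₁(K₁−1)+z₂(K₂−1)] / [−(K₁−1)(K₂−1)] = 0.2425/0.5731 = 0.423

V/F = 0.423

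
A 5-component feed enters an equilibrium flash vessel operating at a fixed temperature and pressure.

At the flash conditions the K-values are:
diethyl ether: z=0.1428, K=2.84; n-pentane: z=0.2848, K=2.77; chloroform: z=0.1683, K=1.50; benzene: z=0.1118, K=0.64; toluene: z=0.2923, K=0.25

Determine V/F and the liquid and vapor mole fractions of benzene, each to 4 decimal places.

V/F = 0.5825, x_benzene = 0.1415, y_benzene = 0.0905

Material balance + equilibrium reduce to Σ zᵢ(Kᵢ−1)/(1+V/F(Kᵢ−1)) = 0.
Check two-phase: ΣzᵢKᵢ = 1.5915 > 1 and Σzᵢ/Kᵢ = 1.6092 > 1, so g(0) = 0.5915 > 0 and g(1) = -0.6092 < 0.
Newton–Raphson from V/F = 0.31:
  V/F = 0.3100: g = 0.23473, g' = -0.8971 → V/F = 0.5717
  V/F = 0.5717: g = 0.00962, g' = -0.8875 → V/F = 0.5825
Converged at V/F = 0.5825.
Compositions from xᵢ = zᵢ/(1+V/F(Kᵢ−1)), yᵢ = Kᵢxᵢ:
  diethyl ether: x = 0.0689, y = 0.1958
  n-pentane: x = 0.1402, y = 0.3884
  chloroform: x = 0.1303, y = 0.1955
  benzene: x = 0.1415, y = 0.0905
  toluene: x = 0.5190, y = 0.1298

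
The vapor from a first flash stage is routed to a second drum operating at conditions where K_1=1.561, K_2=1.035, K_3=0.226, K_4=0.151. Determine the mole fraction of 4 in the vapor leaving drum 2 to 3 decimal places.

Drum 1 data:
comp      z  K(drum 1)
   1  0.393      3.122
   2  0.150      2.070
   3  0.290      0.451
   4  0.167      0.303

Drum 1:
Newton iteration, ψ₁⁰ = 0.5:
  ψ₁ = 0.500: g = 0.1111, g' = -0.847 → ψ₁ = 0.631
  ψ₁ = 0.631: g = 0.0008, g' = -0.848 → ψ₁ = 0.632
Converged at ψ₁ = 0.632.
Drum-1 compositions:
  1: x = 0.168, y = 0.524
  2: x = 0.089, y = 0.185
  3: x = 0.444, y = 0.200
  4: x = 0.299, y = 0.090
Drum-2 feed = drum-1 vapor: z₂ = (0.5240, 0.1852, 0.2003, 0.0905).
Drum 2:
Material balance + equilibrium reduce to Σ zᵢ(Kᵢ−1)/(1+ψ₂(Kᵢ−1)) = 0.
g(0) = ΣzᵢKᵢ − 1 = 0.069 and g(1) = 1 − Σzᵢ/Kᵢ = -1.000, so a root lies in (0, 1).
Iterate (Newton) starting at ψ₂ = 0.48:
  ψ₂ = 0.480: g = -0.1383, g' = -0.592 → ψ₂ = 0.246
  ψ₂ = 0.246: g = -0.0240, g' = -0.415 → ψ₂ = 0.189
  ψ₂ = 0.189: g = -0.0007, g' = -0.392 → ψ₂ = 0.187
Converged at ψ₂ = 0.187.
  1: x = 0.474, y = 0.740
  2: x = 0.184, y = 0.190
  3: x = 0.234, y = 0.053
  4: x = 0.108, y = 0.016

y_4 (drum 2) = 0.016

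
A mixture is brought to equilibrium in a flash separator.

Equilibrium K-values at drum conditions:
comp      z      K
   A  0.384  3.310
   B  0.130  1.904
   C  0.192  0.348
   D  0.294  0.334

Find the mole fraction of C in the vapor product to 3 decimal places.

y_C = 0.100

Let ψ = V/F and solve Σ zᵢ(Kᵢ−1)/(1+ψ(Kᵢ−1)) = 0.
g(0) = ΣzᵢKᵢ − 1 = 0.684 and g(1) = 1 − Σzᵢ/Kᵢ = -0.616, so a root lies in (0, 1).
Iterate (Newton) starting at ψ = 0.5:
  ψ = 0.500: g = 0.0133, g' = -0.964 → ψ = 0.514
Converged at ψ = 0.514.
Compositions from xᵢ = zᵢ/(1+ψ(Kᵢ−1)), yᵢ = Kᵢxᵢ:
  A: x = 0.176, y = 0.581
  B: x = 0.089, y = 0.169
  C: x = 0.289, y = 0.100
  D: x = 0.447, y = 0.149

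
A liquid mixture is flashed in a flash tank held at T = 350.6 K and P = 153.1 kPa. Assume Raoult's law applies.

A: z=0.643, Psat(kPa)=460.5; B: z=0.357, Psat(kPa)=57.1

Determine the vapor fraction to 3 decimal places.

Raoult's law: Kᵢ = Pᵢˢᵃᵗ/P = Pᵢˢᵃᵗ/153.1.
  K_A = 460.5/153.1 = 3.00784, K_B = 57.1/153.1 = 0.37296
Material balance + equilibrium reduce to Σ zᵢ(Kᵢ−1)/(1+ψ(Kᵢ−1)) = 0.
Feasibility: ΣzᵢKᵢ = 2.067, Σzᵢ/Kᵢ = 1.171 — both > 1, two phases present.
Newton–Raphson from ψ = 0.55:
  ψ = 0.550: g = 0.2718, g' = -0.912 → ψ = 0.848
Converged at ψ = 0.848.

ψ = 0.848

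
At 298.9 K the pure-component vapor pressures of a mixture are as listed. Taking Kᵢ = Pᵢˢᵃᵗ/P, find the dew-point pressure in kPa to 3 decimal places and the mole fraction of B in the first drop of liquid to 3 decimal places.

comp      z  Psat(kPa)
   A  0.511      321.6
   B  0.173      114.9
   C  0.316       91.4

Pdew = 152.627 kPa, x_B = 0.230

At the dew point ψ → 1, so Σzᵢ/Kᵢ = 1 with Kᵢ = Pᵢˢᵃᵗ/P ⇒ 1/P = Σzᵢ/Pᵢˢᵃᵗ.
1/P = 0.511/321.6 + 0.173/114.9 + 0.316/91.4 = 0.006552 ⇒ P = 152.627 kPa
xᵢ = zᵢP/Pᵢˢᵃᵗ ⇒ x_B = 0.173·152.627/114.9 = 0.230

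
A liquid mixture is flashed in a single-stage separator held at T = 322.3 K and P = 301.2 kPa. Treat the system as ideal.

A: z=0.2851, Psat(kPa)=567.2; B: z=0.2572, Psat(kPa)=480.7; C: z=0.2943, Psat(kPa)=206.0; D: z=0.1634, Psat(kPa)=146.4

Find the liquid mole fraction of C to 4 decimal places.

Raoult's law: Kᵢ = Pᵢˢᵃᵗ/P = Pᵢˢᵃᵗ/301.2.
  K_A = 567.2/301.2 = 1.883134, K_B = 480.7/301.2 = 1.595950, K_C = 206.0/301.2 = 0.683931, K_D = 146.4/301.2 = 0.486056
Material balance + equilibrium reduce to Σ zᵢ(Kᵢ−1)/(1+V/F(Kᵢ−1)) = 0.
Feasibility: ΣzᵢKᵢ = 1.2281, Σzᵢ/Kᵢ = 1.0790 — both > 1, two phases present.
Newton iteration, V/F⁰ = 0.5:
  V/F = 0.5000: g = 0.06925, g' = -0.2809 → V/F = 0.7465
  V/F = 0.7465: g = -0.00018, g' = -0.2885 → V/F = 0.7459
Converged at V/F = 0.7459.
Compositions from xᵢ = zᵢ/(1+V/F(Kᵢ−1)), yᵢ = Kᵢxᵢ:
  A: x = 0.1719, y = 0.3237
  B: x = 0.1781, y = 0.2842
  C: x = 0.3851, y = 0.2634
  D: x = 0.2650, y = 0.1288

x_C = 0.3851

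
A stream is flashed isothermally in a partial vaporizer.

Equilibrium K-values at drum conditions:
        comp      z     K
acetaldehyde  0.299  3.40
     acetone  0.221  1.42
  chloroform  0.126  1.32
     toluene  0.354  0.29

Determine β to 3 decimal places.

β = 0.558

Let β = V/F and solve Σ zᵢ(Kᵢ−1)/(1+β(Kᵢ−1)) = 0.
g(0) = ΣzᵢKᵢ − 1 = 0.599 and g(1) = 1 − Σzᵢ/Kᵢ = -0.560, so a root lies in (0, 1).
Newton–Raphson from β = 0.5:
  β = 0.500: g = 0.0480, g' = -0.821 → β = 0.558
Converged at β = 0.558.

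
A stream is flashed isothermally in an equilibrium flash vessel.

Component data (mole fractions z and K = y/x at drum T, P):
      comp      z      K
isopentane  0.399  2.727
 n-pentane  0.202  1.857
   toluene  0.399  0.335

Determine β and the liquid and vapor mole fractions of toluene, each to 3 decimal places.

β = 0.613, x_toluene = 0.674, y_toluene = 0.226

Let β = V/F and solve Σ zᵢ(Kᵢ−1)/(1+β(Kᵢ−1)) = 0.
g(0) = ΣzᵢKᵢ − 1 = 0.597 and g(1) = 1 − Σzᵢ/Kᵢ = -0.446, so a root lies in (0, 1).
Newton–Raphson from β = 0.5:
  β = 0.500: g = 0.0935, g' = -0.811 → β = 0.615
  β = 0.615: g = -0.0016, g' = -0.849 → β = 0.613
Converged at β = 0.613.
Compositions from xᵢ = zᵢ/(1+β(Kᵢ−1)), yᵢ = Kᵢxᵢ:
  isopentane: x = 0.194, y = 0.528
  n-pentane: x = 0.132, y = 0.246
  toluene: x = 0.674, y = 0.226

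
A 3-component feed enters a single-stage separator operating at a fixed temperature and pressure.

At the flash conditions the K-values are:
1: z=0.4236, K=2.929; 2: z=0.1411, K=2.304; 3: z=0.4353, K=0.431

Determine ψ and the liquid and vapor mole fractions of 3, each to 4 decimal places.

Newton iteration, ψ⁰ = 0.5:
  ψ = 0.5000: g = 0.18115, g' = -0.7716 → ψ = 0.7348
  ψ = 0.7348: g = 0.00635, g' = -0.7485 → ψ = 0.7433
  ψ = 0.7433: g = -0.00001, g' = -0.7512 → ψ = 0.7432
Converged at ψ = 0.7432.
Compositions from xᵢ = zᵢ/(1+ψ(Kᵢ−1)), yᵢ = Kᵢxᵢ:
  1: x = 0.1741, y = 0.5098
  2: x = 0.0717, y = 0.1651
  3: x = 0.7543, y = 0.3251

ψ = 0.7432, x_3 = 0.7543, y_3 = 0.3251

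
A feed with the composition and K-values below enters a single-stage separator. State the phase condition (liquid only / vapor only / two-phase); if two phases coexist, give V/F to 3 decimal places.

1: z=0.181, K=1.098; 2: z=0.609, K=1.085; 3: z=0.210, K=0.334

ΣzᵢKᵢ = 0.930; Σzᵢ/Kᵢ = 1.355.
Since ΣzᵢKᵢ < 1 the mixture is below its bubble point — single liquid phase.

liquid only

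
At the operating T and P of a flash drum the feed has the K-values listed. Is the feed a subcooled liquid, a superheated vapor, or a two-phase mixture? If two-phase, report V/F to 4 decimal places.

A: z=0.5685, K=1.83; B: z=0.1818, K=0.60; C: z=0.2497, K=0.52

two-phase, V/F = 0.7490

ΣzᵢKᵢ = 1.2793; Σzᵢ/Kᵢ = 1.0938.
Both exceed 1, so a two-phase solution exists.
Newton iteration, ψ⁰ = 0.54:
  ψ = 0.5400: g = 0.07127, g' = -0.3389 → ψ = 0.7503
  ψ = 0.7503: g = -0.00045, g' = -0.3486 → ψ = 0.7490
Converged at ψ = 0.7490.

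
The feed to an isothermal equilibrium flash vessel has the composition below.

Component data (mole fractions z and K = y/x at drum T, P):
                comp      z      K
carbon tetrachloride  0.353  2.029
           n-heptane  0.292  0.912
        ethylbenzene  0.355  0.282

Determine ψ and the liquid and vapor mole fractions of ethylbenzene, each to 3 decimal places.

Rachford–Rice: g(ψ) = Σ zᵢ(Kᵢ−1)/(1+ψ(Kᵢ−1)) = 0.
g(0) = ΣzᵢKᵢ − 1 = 0.083 and g(1) = 1 − Σzᵢ/Kᵢ = -0.753, so a root lies in (0, 1).
Newton–Raphson from ψ = 0.5:
  ψ = 0.500: g = -0.1847, g' = -0.611 → ψ = 0.198
  ψ = 0.198: g = -0.0214, g' = -0.509 → ψ = 0.156
Converged at ψ = 0.156.
Compositions from xᵢ = zᵢ/(1+ψ(Kᵢ−1)), yᵢ = Kᵢxᵢ:
  carbon tetrachloride: x = 0.304, y = 0.617
  n-heptane: x = 0.296, y = 0.270
  ethylbenzene: x = 0.400, y = 0.113

ψ = 0.156, x_ethylbenzene = 0.400, y_ethylbenzene = 0.113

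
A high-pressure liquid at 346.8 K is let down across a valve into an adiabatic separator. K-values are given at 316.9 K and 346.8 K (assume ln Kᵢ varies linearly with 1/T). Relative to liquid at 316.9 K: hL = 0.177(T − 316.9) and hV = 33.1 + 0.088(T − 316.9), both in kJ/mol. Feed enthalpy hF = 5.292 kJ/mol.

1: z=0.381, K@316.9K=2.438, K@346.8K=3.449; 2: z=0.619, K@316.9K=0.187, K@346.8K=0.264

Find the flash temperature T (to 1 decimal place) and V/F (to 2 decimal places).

Adiabatic flash: solve Rachford–Rice at each trial T, then check hF = ψ·hV(T) + (1−ψ)·hL(T).
  T = 316.9 K: K = (2.438, 0.187), RR gives ψ = 0.038, H_out = 1.264 kJ/mol
  T = 346.8 K: K = (3.449, 0.264), RR gives ψ = 0.265, H_out = 13.356 kJ/mol
  T = 331.9 K: K = (2.924, 0.224), RR gives ψ = 0.169, H_out = 8.033 kJ/mol
  T = 324.4 K: K = (2.676, 0.205), RR gives ψ = 0.110, H_out = 4.892 kJ/mol
  T = 328.1 K: K = (2.797, 0.214), RR gives ψ = 0.140, H_out = 6.492 kJ/mol
  T = 326.2 K: K = (2.734, 0.210), RR gives ψ = 0.125, H_out = 5.684 kJ/mol
Linear interpolation between T = 324.4 (H_out = 4.892) and T = 326.2 (H_out = 5.684) on hF = 5.292 gives T ≈ 325.3 K, at which ψ = 0.12.

T = 325.3 K, V/F = 0.12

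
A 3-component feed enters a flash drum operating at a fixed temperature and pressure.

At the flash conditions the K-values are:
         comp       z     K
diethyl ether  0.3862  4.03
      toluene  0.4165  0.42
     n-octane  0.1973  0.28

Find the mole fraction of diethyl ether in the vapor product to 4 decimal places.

y_diethyl ether = 0.6914

Material balance + equilibrium reduce to Σ zᵢ(Kᵢ−1)/(1+ψ(Kᵢ−1)) = 0.
g(0) = ΣzᵢKᵢ − 1 = 0.7866 and g(1) = 1 − Σzᵢ/Kᵢ = -0.7921, so a root lies in (0, 1).
Newton iteration, ψ⁰ = 0.5:
  ψ = 0.5000: g = -0.09692, g' = -1.0882 → ψ = 0.4109
  ψ = 0.4109: g = 0.00230, g' = -1.1512 → ψ = 0.4129
Converged at ψ = 0.4129.
Compositions from xᵢ = zᵢ/(1+ψ(Kᵢ−1)), yᵢ = Kᵢxᵢ:
  diethyl ether: x = 0.1716, y = 0.6914
  toluene: x = 0.5477, y = 0.2300
  n-octane: x = 0.2808, y = 0.0786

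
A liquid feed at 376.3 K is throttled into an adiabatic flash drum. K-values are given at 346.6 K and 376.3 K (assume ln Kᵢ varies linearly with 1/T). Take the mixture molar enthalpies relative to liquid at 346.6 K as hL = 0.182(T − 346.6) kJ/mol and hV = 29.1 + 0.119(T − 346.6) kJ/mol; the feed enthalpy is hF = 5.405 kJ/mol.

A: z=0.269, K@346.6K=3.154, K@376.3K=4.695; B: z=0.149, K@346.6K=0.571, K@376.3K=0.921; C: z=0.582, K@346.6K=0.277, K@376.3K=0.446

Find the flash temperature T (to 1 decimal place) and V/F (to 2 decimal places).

Adiabatic flash: solve Rachford–Rice at each trial T, then check hF = ψ·hV(T) + (1−ψ)·hL(T).
  T = 346.6 K: K = (3.154, 0.571, 0.277), RR gives ψ = 0.066, H_out = 1.913 kJ/mol
  T = 376.3 K: K = (4.695, 0.921, 0.446), RR gives ψ = 0.372, H_out = 15.544 kJ/mol
  T = 361.5 K: K = (3.882, 0.733, 0.355), RR gives ψ = 0.216, H_out = 8.786 kJ/mol
  T = 354.1 K: K = (3.509, 0.649, 0.315), RR gives ψ = 0.143, H_out = 5.450 kJ/mol
  T = 350.4 K: K = (3.331, 0.610, 0.296), RR gives ψ = 0.105, H_out = 3.734 kJ/mol
  T = 352.2 K: K = (3.417, 0.629, 0.305), RR gives ψ = 0.124, H_out = 4.574 kJ/mol
Linear interpolation between T = 352.2 (H_out = 4.574) and T = 354.1 (H_out = 5.450) on hF = 5.405 gives T ≈ 354.0 K, at which ψ = 0.14.

T = 354.0 K, V/F = 0.14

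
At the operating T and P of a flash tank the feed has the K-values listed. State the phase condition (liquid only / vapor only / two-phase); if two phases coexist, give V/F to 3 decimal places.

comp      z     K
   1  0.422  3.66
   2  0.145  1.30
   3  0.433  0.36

ΣzᵢKᵢ = 1.889; Σzᵢ/Kᵢ = 1.430.
Both exceed 1, so a two-phase solution exists.
Iterate (Newton) starting at ψ = 0.5:
  ψ = 0.500: g = 0.1121, g' = -0.943 → ψ = 0.619
  ψ = 0.619: g = 0.0021, g' = -0.922 → ψ = 0.621
Converged at ψ = 0.621.

two-phase, V/F = 0.621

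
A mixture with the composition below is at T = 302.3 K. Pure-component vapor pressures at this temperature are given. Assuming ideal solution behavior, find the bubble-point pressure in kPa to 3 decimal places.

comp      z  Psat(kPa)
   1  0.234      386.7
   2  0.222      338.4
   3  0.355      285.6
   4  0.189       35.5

At the bubble point ψ → 0, so ΣzᵢKᵢ = 1 with Kᵢ = Pᵢˢᵃᵗ/P ⇒ P = ΣzᵢPᵢˢᵃᵗ.
P = 0.234·386.7 + 0.222·338.4 + 0.355·285.6 + 0.189·35.5 = 273.710 kPa

Pbub = 273.710 kPa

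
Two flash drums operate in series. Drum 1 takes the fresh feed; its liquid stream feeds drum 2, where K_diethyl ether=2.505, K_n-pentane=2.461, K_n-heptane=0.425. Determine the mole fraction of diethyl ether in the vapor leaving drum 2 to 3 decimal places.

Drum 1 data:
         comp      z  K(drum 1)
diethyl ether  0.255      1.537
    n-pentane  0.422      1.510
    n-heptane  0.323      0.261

Drum 1:
Newton–Raphson from ψ₁ = 0.5:
  ψ₁ = 0.500: g = -0.0991, g' = -0.559 → ψ₁ = 0.323
  ψ₁ = 0.323: g = -0.0119, g' = -0.439 → ψ₁ = 0.295
Converged at ψ₁ = 0.295.
Drum-1 compositions:
  diethyl ether: x = 0.220, y = 0.338
  n-pentane: x = 0.367, y = 0.554
  n-heptane: x = 0.413, y = 0.108
Drum-2 feed = drum-1 liquid: z₂ = (0.2201, 0.3668, 0.4131).
Drum 2:
Let ψ₂ = V/F and solve Σ zᵢ(Kᵢ−1)/(1+ψ₂(Kᵢ−1)) = 0.
g(0) = ΣzᵢKᵢ − 1 = 0.630 and g(1) = 1 − Σzᵢ/Kᵢ = -0.209, so a root lies in (0, 1).
Newton iteration, ψ₂⁰ = 0.66:
  ψ₂ = 0.660: g = 0.0562, g' = -0.683 → ψ₂ = 0.742
  ψ₂ = 0.742: g = -0.0008, g' = -0.707 → ψ₂ = 0.741
Converged at ψ₂ = 0.741.
  diethyl ether: x = 0.104, y = 0.261
  n-pentane: x = 0.176, y = 0.433
  n-heptane: x = 0.720, y = 0.306

y_diethyl ether (drum 2) = 0.261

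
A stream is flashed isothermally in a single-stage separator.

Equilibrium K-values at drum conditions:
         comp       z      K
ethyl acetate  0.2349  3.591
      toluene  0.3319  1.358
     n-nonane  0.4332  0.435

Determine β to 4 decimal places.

β = 0.5418

Newton iteration, β⁰ = 0.59:
  β = 0.5900: g = -0.02836, g' = -0.5868 → β = 0.5417
  β = 0.5417: g = 0.00005, g' = -0.5900 → β = 0.5418
Converged at β = 0.5418.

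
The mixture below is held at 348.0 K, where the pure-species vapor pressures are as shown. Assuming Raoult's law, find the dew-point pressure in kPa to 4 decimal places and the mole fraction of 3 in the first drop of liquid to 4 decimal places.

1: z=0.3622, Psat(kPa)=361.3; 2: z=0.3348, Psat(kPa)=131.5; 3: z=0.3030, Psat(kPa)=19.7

Pdew = 52.8284 kPa, x_3 = 0.8125

At the dew point ψ → 1, so Σzᵢ/Kᵢ = 1 with Kᵢ = Pᵢˢᵃᵗ/P ⇒ 1/P = Σzᵢ/Pᵢˢᵃᵗ.
1/P = 0.3622/361.3 + 0.3348/131.5 + 0.3030/19.7 = 0.0189292 ⇒ P = 52.8284 kPa
xᵢ = zᵢP/Pᵢˢᵃᵗ ⇒ x_3 = 0.3030·52.8284/19.7 = 0.8125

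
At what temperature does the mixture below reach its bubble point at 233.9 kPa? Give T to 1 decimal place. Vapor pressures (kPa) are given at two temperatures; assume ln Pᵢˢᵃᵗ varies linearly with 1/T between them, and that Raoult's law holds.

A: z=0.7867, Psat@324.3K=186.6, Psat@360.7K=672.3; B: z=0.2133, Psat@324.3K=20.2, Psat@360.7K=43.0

T = 336.0 K

Bubble-point temperature: ΣzᵢPᵢˢᵃᵗ(T) = P. Interpolate ln Pᵢˢᵃᵗ = aᵢ + bᵢ/T.
  T = 324.3 K: ΣzᵢPᵢˢᵃᵗ = 151.11 kPa
  T = 360.7 K: ΣzᵢPᵢˢᵃᵗ = 538.07 kPa
  T = 342.5 K: ΣzᵢPᵢˢᵃᵗ = 294.71 kPa
  T = 333.4 K: ΣzᵢPᵢˢᵃᵗ = 212.91 kPa
  T = 337.9 K: ΣzᵢPᵢˢᵃᵗ = 250.58 kPa
  T = 335.6 K: ΣzᵢPᵢˢᵃᵗ = 230.68 kPa
Interpolating between 335.6 K and 337.9 K gives T ≈ 336.0 K.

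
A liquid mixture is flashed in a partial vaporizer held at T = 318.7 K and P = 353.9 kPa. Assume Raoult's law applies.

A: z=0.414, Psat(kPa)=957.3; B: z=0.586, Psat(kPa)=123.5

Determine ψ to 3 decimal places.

Raoult's law: Kᵢ = Pᵢˢᵃᵗ/P = Pᵢˢᵃᵗ/353.9.
  K_A = 957.3/353.9 = 2.70500, K_B = 123.5/353.9 = 0.34897
Rachford–Rice: g(ψ) = Σ zᵢ(Kᵢ−1)/(1+ψ(Kᵢ−1)) = 0.
Feasibility: ΣzᵢKᵢ = 1.324, Σzᵢ/Kᵢ = 1.832 — both > 1, two phases present.
Binary case is linear: z₁(K₁−1)(1+ψ(K₂−1)) + z₂(K₂−1)(1+ψ(K₁−1)) = 0
⇒ ψ = [z₁(K₁−1)+z₂(K₂−1)] / [−(K₁−1)(K₂−1)] = 0.3244/1.1100 = 0.292

ψ = 0.292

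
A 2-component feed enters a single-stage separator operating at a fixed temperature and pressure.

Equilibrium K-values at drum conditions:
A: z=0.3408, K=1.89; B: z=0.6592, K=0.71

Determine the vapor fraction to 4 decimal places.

Rachford–Rice: g(ψ) = Σ zᵢ(Kᵢ−1)/(1+ψ(Kᵢ−1)) = 0.
g(0) = ΣzᵢKᵢ − 1 = 0.1121 and g(1) = 1 − Σzᵢ/Kᵢ = -0.1088, so a root lies in (0, 1).
Binary case is linear: z₁(K₁−1)(1+ψ(K₂−1)) + z₂(K₂−1)(1+ψ(K₁−1)) = 0
⇒ ψ = [z₁(K₁−1)+z₂(K₂−1)] / [−(K₁−1)(K₂−1)] = 0.11214/0.25810 = 0.4345

ψ = 0.4345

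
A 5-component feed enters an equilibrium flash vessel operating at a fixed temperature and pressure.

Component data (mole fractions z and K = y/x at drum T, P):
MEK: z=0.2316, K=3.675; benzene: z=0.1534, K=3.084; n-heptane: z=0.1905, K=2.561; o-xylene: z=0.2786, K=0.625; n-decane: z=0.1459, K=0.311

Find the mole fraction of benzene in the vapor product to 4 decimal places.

y_benzene = 0.1653

Material balance + equilibrium reduce to Σ zᵢ(Kᵢ−1)/(1+V/F(Kᵢ−1)) = 0.
Check two-phase: ΣzᵢKᵢ = 2.0316 > 1 and Σzᵢ/Kᵢ = 1.1020 > 1, so g(0) = 1.0316 > 0 and g(1) = -0.1020 < 0.
Newton–Raphson from V/F = 0.5:
  V/F = 0.5000: g = 0.30667, g' = -0.8300 → V/F = 0.8695
  V/F = 0.8695: g = 0.02038, g' = -0.8347 → V/F = 0.8939
  V/F = 0.8939: g = -0.00035, g' = -0.8644 → V/F = 0.8935
Converged at V/F = 0.8935.
Compositions from xᵢ = zᵢ/(1+V/F(Kᵢ−1)), yᵢ = Kᵢxᵢ:
  MEK: x = 0.0683, y = 0.2511
  benzene: x = 0.0536, y = 0.1653
  n-heptane: x = 0.0796, y = 0.2037
  o-xylene: x = 0.4190, y = 0.2619
  n-decane: x = 0.3796, y = 0.1180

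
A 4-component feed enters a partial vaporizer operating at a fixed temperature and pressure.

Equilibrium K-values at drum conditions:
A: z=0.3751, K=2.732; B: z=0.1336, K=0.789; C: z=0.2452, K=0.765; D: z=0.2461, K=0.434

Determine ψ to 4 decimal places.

ψ = 0.6175

Newton iteration, ψ⁰ = 0.48:
  ψ = 0.4800: g = 0.06718, g' = -0.5087 → ψ = 0.6121
  ψ = 0.6121: g = 0.00256, g' = -0.4760 → ψ = 0.6174
Converged at ψ = 0.6175.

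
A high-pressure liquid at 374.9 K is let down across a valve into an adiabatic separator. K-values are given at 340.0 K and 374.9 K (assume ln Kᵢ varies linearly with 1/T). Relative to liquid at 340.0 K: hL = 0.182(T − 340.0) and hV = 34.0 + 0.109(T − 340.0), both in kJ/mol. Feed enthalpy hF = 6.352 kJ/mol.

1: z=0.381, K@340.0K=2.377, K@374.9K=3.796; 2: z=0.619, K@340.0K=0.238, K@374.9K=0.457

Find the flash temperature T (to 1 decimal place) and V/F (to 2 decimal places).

Adiabatic flash: solve Rachford–Rice at each trial T, then check hF = ψ·hV(T) + (1−ψ)·hL(T).
  T = 340.0 K: K = (2.377, 0.238), RR gives ψ = 0.050, H_out = 1.716 kJ/mol
  T = 374.9 K: K = (3.796, 0.457), RR gives ψ = 0.480, H_out = 21.457 kJ/mol
  T = 357.4 K: K = (3.036, 0.335), RR gives ψ = 0.269, H_out = 11.963 kJ/mol
  T = 348.7 K: K = (2.695, 0.283), RR gives ψ = 0.166, H_out = 7.138 kJ/mol
  T = 344.4 K: K = (2.535, 0.260), RR gives ψ = 0.112, H_out = 4.564 kJ/mol
  T = 346.5 K: K = (2.612, 0.271), RR gives ψ = 0.139, H_out = 5.843 kJ/mol
Linear interpolation between T = 346.5 (H_out = 5.843) and T = 348.7 (H_out = 7.138) on hF = 6.352 gives T ≈ 347.4 K, at which ψ = 0.15.

T = 347.4 K, V/F = 0.15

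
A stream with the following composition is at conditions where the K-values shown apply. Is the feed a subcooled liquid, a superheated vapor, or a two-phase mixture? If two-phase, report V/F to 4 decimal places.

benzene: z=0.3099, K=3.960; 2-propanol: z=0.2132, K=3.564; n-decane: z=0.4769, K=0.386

two-phase, V/F = 0.6810

ΣzᵢKᵢ = 2.1711; Σzᵢ/Kᵢ = 1.3736.
Both exceed 1, so a two-phase solution exists.
Let ψ = V/F and solve Σ zᵢ(Kᵢ−1)/(1+ψ(Kᵢ−1)) = 0.
Newton–Raphson from ψ = 0.32:
  ψ = 0.3200: g = 0.40695, g' = -1.4175 → ψ = 0.6071
  ψ = 0.6071: g = 0.07495, g' = -1.0185 → ψ = 0.6807
  ψ = 0.6807: g = 0.00032, g' = -1.0154 → ψ = 0.6810
Converged at ψ = 0.6810.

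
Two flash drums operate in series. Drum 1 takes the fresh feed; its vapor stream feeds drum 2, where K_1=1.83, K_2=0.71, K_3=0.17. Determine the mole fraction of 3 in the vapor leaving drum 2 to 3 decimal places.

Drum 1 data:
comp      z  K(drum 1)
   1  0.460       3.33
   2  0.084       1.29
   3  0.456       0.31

y_3 (drum 2) = 0.072

Drum 1:
Rachford–Rice: g(ψ₁) = Σ zᵢ(Kᵢ−1)/(1+ψ₁(Kᵢ−1)) = 0.
Feasibility: ΣzᵢKᵢ = 1.782, Σzᵢ/Kᵢ = 1.674 — both > 1, two phases present.
Newton iteration, ψ₁⁰ = 0.5:
  ψ₁ = 0.500: g = 0.0360, g' = -1.044 → ψ₁ = 0.534
Converged at ψ₁ = 0.534.
Drum-1 compositions:
  1: x = 0.205, y = 0.682
  2: x = 0.073, y = 0.094
  3: x = 0.722, y = 0.224
Drum-2 feed = drum-1 vapor: z₂ = (0.6822, 0.0938, 0.2239).
Drum 2:
Rachford–Rice: g(ψ₂) = Σ zᵢ(Kᵢ−1)/(1+ψ₂(Kᵢ−1)) = 0.
g(0) = ΣzᵢKᵢ − 1 = 0.353 and g(1) = 1 − Σzᵢ/Kᵢ = -0.822, so a root lies in (0, 1).
Newton–Raphson from ψ₂ = 0.55:
  ψ₂ = 0.550: g = 0.0144, g' = -0.755 → ψ₂ = 0.569
Converged at ψ₂ = 0.569.
  1: x = 0.463, y = 0.848
  2: x = 0.112, y = 0.080
  3: x = 0.424, y = 0.072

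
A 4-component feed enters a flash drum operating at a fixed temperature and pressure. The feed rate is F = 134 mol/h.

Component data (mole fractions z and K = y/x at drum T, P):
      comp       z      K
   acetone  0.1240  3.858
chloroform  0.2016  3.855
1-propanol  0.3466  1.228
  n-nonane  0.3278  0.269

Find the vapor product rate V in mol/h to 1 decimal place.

Let ψ = V/F and solve Σ zᵢ(Kᵢ−1)/(1+ψ(Kᵢ−1)) = 0.
g(0) = ΣzᵢKᵢ − 1 = 0.7694 and g(1) = 1 − Σzᵢ/Kᵢ = -0.5853, so a root lies in (0, 1).
Newton–Raphson from ψ = 0.5:
  ψ = 0.5000: g = 0.07629, g' = -0.9001 → ψ = 0.5848
  ψ = 0.5848: g = -0.00051, g' = -0.9209 → ψ = 0.5842
Converged at ψ = 0.5842.
Then V = ψ·F = 0.5842·134 = 78.3 mol/h and L = F − V = 55.7 mol/h.

V = 78.3 mol/h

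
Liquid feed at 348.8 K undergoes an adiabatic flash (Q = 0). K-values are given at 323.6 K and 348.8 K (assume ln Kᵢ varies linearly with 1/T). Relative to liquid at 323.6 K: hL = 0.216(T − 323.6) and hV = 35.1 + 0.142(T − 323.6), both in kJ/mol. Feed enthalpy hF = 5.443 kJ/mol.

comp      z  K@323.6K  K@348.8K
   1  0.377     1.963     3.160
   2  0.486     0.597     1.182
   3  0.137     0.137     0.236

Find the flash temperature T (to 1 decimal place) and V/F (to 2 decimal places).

T = 324.8 K, V/F = 0.15

Adiabatic flash: solve Rachford–Rice at each trial T, then check hF = ψ·hV(T) + (1−ψ)·hL(T).
  T = 323.6 K: K = (1.963, 0.597, 0.137), RR gives ψ = 0.095, H_out = 3.347 kJ/mol
  T = 348.8 K: K = (3.160, 1.182, 0.236), RR gives ψ = 0.916, H_out = 35.902 kJ/mol
  T = 336.2 K: K = (2.513, 0.851, 0.182), RR gives ψ = 0.599, H_out = 23.171 kJ/mol
  T = 329.9 K: K = (2.226, 0.715, 0.158), RR gives ψ = 0.362, H_out = 13.893 kJ/mol
  T = 326.8 K: K = (2.094, 0.655, 0.147), RR gives ψ = 0.234, H_out = 8.848 kJ/mol
  T = 325.2 K: K = (2.028, 0.625, 0.142), RR gives ψ = 0.166, H_out = 6.140 kJ/mol
Linear interpolation between T = 323.6 (H_out = 3.347) and T = 325.2 (H_out = 6.140) on hF = 5.443 gives T ≈ 324.8 K, at which ψ = 0.15.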